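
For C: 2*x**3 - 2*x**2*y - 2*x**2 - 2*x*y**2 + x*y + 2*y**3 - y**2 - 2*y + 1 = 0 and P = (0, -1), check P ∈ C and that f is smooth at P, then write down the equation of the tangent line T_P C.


Tangent line at P: -3*x + 6*y + 6 = 0.

Step 1: f(0, -1) = 0, so P lies on C.
Step 2: partial derivatives
  f_x(x, y) = 6*x**2 - 4*x*y - 4*x - 2*y**2 + y, f_y(x, y) = -2*x**2 - 4*x*y + x + 6*y**2 - 2*y - 2.
  f_x(P) = -3, f_y(P) = 6 (gradient nonzero, so P is smooth).
Step 3: tangent line at P: -3·(x − 0) + 6·(y − -1) = 0.
Expanding: -3*x + 6*y + 6 = 0.


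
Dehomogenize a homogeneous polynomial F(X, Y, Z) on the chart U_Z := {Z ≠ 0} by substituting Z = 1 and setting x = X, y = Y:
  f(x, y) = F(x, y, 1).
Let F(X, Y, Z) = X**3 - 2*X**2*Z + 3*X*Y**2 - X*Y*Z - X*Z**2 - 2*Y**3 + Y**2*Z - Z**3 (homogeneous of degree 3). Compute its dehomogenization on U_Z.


f(x, y) = x**3 - 2*x**2 + 3*x*y**2 - x*y - x - 2*y**3 + y**2 - 1

On U_Z we set Z = 1. Each monomial c·X^i·Y^j·Z^k in F becomes c·x^i·y^j·1^k = c·x^i·y^j.
Substituting Z = 1: F(X, Y, 1) = x**3 - 2*x**2 + 3*x*y**2 - x*y - x - 2*y**3 + y**2 - 1.
Note: deg(f) ≤ deg(F) = 3; strict inequality happens when F is divisible by Z (lost terms).


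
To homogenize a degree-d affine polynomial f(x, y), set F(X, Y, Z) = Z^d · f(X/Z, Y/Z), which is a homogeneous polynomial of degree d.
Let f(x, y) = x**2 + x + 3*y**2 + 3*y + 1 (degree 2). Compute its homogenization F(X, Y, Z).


F(X, Y, Z) = X**2 + X*Z + 3*Y**2 + 3*Y*Z + Z**2

deg(f) = 2.
Substitute x = X/Z, y = Y/Z into f, then multiply by Z^2.
  monomial 1·x^2·y^0 ↦ 1·X^2·Y^0·Z^0.
  monomial 1·x^1·y^0 ↦ 1·X^1·Y^0·Z^1.
  monomial 3·x^0·y^2 ↦ 3·X^0·Y^2·Z^0.
  monomial 3·x^0·y^1 ↦ 3·X^0·Y^1·Z^1.
  monomial 1·x^0·y^0 ↦ 1·X^0·Y^0·Z^2.
Collecting: F(X, Y, Z) = X**2 + X*Z + 3*Y**2 + 3*Y*Z + Z**2.


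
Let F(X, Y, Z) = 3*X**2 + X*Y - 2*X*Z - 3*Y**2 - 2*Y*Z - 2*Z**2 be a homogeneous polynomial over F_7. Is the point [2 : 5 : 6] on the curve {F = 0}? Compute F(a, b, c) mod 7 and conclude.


F(2,5,6) ≡ 1 (mod 7); P is NOT on the curve.

Evaluate F(2, 5, 6) term-by-term (mod 7).
  3*X**2 ↦ 3·4·1·1 = 12
  X*Y ↦ 1·2·5·1 = 10
  -2*X*Z ↦ -2·2·1·6 = -24
  -3*Y**2 ↦ -3·1·25·1 = -75
  -2*Y*Z ↦ -2·1·5·6 = -60
  -2*Z**2 ↦ -2·1·1·36 = -72
Sum: F(2, 5, 6) = (12) + (10) + (-24) + (-75) + (-60) + (-72) = -209.
Reducing mod 7: -209 ≡ 1 (mod 7).
Since F(a, b, c) ≡ 1 ≠ 0 (mod 7), P does NOT lie on the curve.


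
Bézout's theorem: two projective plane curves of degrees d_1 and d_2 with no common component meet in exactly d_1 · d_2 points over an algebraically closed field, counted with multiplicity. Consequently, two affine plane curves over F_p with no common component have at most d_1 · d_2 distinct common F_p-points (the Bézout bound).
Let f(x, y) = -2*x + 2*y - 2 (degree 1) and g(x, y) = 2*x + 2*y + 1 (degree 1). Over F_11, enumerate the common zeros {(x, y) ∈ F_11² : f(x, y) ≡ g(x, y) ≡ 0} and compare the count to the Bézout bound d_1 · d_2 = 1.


Common zeros: {(2, 3)}; count = 1; Bézout bound = 1.

deg(f) = 1, deg(g) = 1, so Bézout bound = 1.
Scan x ∈ F_11. For each x, list the y ∈ F_11 with f(x, y) ≡ 0 and those with g(x, y) ≡ 0 (mod 11); the common zeros in that column are the intersection.
  x = 0: f ≡ 0 at y ∈ {1}; g ≡ 0 at y ∈ {5}; common: ∅.
  x = 1: f ≡ 0 at y ∈ {2}; g ≡ 0 at y ∈ {4}; common: ∅.
  x = 2: f ≡ 0 at y ∈ {3}; g ≡ 0 at y ∈ {3}; common: {3}.
  x = 3: f ≡ 0 at y ∈ {4}; g ≡ 0 at y ∈ {2}; common: ∅.
  x = 4: f ≡ 0 at y ∈ {5}; g ≡ 0 at y ∈ {1}; common: ∅.
  x = 5: f ≡ 0 at y ∈ {6}; g ≡ 0 at y ∈ {0}; common: ∅.
  x = 6: f ≡ 0 at y ∈ {7}; g ≡ 0 at y ∈ {10}; common: ∅.
  x = 7: f ≡ 0 at y ∈ {8}; g ≡ 0 at y ∈ {9}; common: ∅.
  x = 8: f ≡ 0 at y ∈ {9}; g ≡ 0 at y ∈ {8}; common: ∅.
  x = 9: f ≡ 0 at y ∈ {10}; g ≡ 0 at y ∈ {7}; common: ∅.
  x = 10: f ≡ 0 at y ∈ {0}; g ≡ 0 at y ∈ {6}; common: ∅.
Collecting: common zeros = {(2, 3)}, so the count is 1.
Comparison with the Bézout bound: 1 ≤ 1 = deg(f)·deg(g), as expected for curves with no common component (the bound is attained).


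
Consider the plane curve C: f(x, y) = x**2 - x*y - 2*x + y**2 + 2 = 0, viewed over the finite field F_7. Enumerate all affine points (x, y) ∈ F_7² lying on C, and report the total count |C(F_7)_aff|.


Affine F_7-points: {(1, 3), (1, 5), (4, 1), (4, 3), (6, 1), (6, 5)}; count = 6.

For each of the 49 pairs (x, y) ∈ F_7², evaluate f(x, y) mod 7. Record the zeros.
  x = 0: [0↦2, 1↦3, 2↦6, 3↦4, 4↦4, 5↦6, 6↦3]  zeros at y ∈ ∅
  x = 1: [0↦1, 1↦1, 2↦3, 3↦0, 4↦6, 5↦0, 6↦3]  zeros at y ∈ {3, 5}
  x = 2: [0↦2, 1↦1, 2↦2, 3↦5, 4↦3, 5↦3, 6↦5]  zeros at y ∈ ∅
  x = 3: [0↦5, 1↦3, 2↦3, 3↦5, 4↦2, 5↦1, 6↦2]  zeros at y ∈ ∅
  x = 4: [0↦3, 1↦0, 2↦6, 3↦0, 4↦3, 5↦1, 6↦1]  zeros at y ∈ {1, 3}
  x = 5: [0↦3, 1↦6, 2↦4, 3↦4, 4↦6, 5↦3, 6↦2]  zeros at y ∈ ∅
  x = 6: [0↦5, 1↦0, 2↦4, 3↦3, 4↦4, 5↦0, 6↦5]  zeros at y ∈ {1, 5}
Collecting zeros: affine points = {(1, 3), (1, 5), (4, 1), (4, 3), (6, 1), (6, 5)}.
Total count |C(F_7)_aff| = 6.


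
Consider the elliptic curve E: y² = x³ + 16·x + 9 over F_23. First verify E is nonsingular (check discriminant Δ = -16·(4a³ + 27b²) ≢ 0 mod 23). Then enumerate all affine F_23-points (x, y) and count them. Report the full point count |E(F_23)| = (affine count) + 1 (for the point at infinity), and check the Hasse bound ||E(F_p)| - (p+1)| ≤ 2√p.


Affine points = {(0, 3), (0, 20), (1, 7), (1, 16), (2, 7), (2, 16), (7, 2), (7, 21), (9, 10), (9, 13), (15, 6), (15, 17), (20, 7), (20, 16)}; affine count = 14; |E(F_23)| = 15.

Discriminant check: Δ ∝ 4a³ + 27b² = 4·16³ + 27·9² = 4·4096 + 27·81 ≡ 10 (mod 23). Nonzero ⇒ E is nonsingular.
For each x ∈ F_23, compute rhs = x³ + 16·x + 9 mod 23, then count y ∈ F_23 with y² ≡ rhs.
  x = 0: rhs = 9, matching y values: 3, 20 (2 points).
  x = 1: rhs = 3, matching y values: 7, 16 (2 points).
  x = 2: rhs = 3, matching y values: 7, 16 (2 points).
  x = 3: rhs = 15, matching y values: none (0 points).
  x = 4: rhs = 22, matching y values: none (0 points).
  x = 5: rhs = 7, matching y values: none (0 points).
  x = 6: rhs = 22, matching y values: none (0 points).
  x = 7: rhs = 4, matching y values: 2, 21 (2 points).
  x = 8: rhs = 5, matching y values: none (0 points).
  x = 9: rhs = 8, matching y values: 10, 13 (2 points).
  x = 10: rhs = 19, matching y values: none (0 points).
  x = 11: rhs = 21, matching y values: none (0 points).
  x = 12: rhs = 20, matching y values: none (0 points).
  x = 13: rhs = 22, matching y values: none (0 points).
  x = 14: rhs = 10, matching y values: none (0 points).
  x = 15: rhs = 13, matching y values: 6, 17 (2 points).
  x = 16: rhs = 14, matching y values: none (0 points).
  x = 17: rhs = 19, matching y values: none (0 points).
  x = 18: rhs = 11, matching y values: none (0 points).
  x = 19: rhs = 19, matching y values: none (0 points).
  x = 20: rhs = 3, matching y values: 7, 16 (2 points).
  x = 21: rhs = 15, matching y values: none (0 points).
  x = 22: rhs = 15, matching y values: none (0 points).
Total affine count: 14.
Full point count |E(F_23)| = 14 + 1 = 15.
Hasse bound: |15 − (23+1)| = |-9| = 9 ≤ 2√23 ≈ 9.5917 ✓.


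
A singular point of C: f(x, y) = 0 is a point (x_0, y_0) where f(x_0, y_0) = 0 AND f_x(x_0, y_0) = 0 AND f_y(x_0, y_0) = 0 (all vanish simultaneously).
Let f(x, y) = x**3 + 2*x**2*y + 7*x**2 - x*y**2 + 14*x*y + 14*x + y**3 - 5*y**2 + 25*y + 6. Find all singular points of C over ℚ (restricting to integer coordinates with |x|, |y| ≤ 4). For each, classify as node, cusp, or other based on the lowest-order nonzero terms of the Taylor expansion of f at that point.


Singular points: {(-3, 1)}; classification: cusp.

Compute partial derivatives:
  f_x = 3*x**2 + 4*x*y + 14*x - y**2 + 14*y + 14.
  f_y = 2*x**2 - 2*x*y + 14*x + 3*y**2 - 10*y + 25.
Scan x_0 ∈ {−4, ..., 4}. For each x_0, f_y(x_0, y) is a polynomial in y; find its integer roots y ∈ {−4, ..., 4}, then test f_x and f at those candidates.
  x = -4: f_y(-4, y) = 3*y**2 - 2*y + 1; no integer root y with |y| ≤ 4.
  x = -3: f_y(-3, y) = 3*y**2 - 4*y + 1; vanishes at y ∈ {1}. (-3, 1): f_x = 0, f = 0 — SINGULAR.
  x = -2: f_y(-2, y) = 3*y**2 - 6*y + 5; no integer root y with |y| ≤ 4.
  x = -1: f_y(-1, y) = 3*y**2 - 8*y + 13; no integer root y with |y| ≤ 4.
  x = 0: f_y(0, y) = 3*y**2 - 10*y + 25; no integer root y with |y| ≤ 4.
  x = 1: f_y(1, y) = 3*y**2 - 12*y + 41; no integer root y with |y| ≤ 4.
  x = 2: f_y(2, y) = 3*y**2 - 14*y + 61; no integer root y with |y| ≤ 4.
  x = 3: f_y(3, y) = 3*y**2 - 16*y + 85; no integer root y with |y| ≤ 4.
  x = 4: f_y(4, y) = 3*y**2 - 18*y + 113; no integer root y with |y| ≤ 4.
Only singular point on the grid: (-3, 1).
Classify: substitute x = -3 + u, y = 1 + v and expand: f = u**3 + 2*u**2*v - u*v**2 + v**3 + v**2.
No constant or linear terms (consistent with a singular point). Quadratic part: v**2. Cubic part: u**3 + 2*u**2*v - u*v**2 + v**3.
The quadratic part v**2 is a perfect square, so there is a single (double) tangent line v = 0, i.e. y = 1. Restricting the cubic part to that line (v = 0) leaves u**3 ≠ 0, so f is not divisible by v and the branch is v² ≈ -u**3 to lowest order — this is a cusp.
Classification: cusp.


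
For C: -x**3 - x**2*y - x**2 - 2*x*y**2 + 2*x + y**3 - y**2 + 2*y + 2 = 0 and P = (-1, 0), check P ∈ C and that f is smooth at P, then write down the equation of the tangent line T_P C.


Tangent line at P: x + y + 1 = 0.

Step 1: f(-1, 0) = 0, so P lies on C.
Step 2: partial derivatives
  f_x(x, y) = -3*x**2 - 2*x*y - 2*x - 2*y**2 + 2, f_y(x, y) = -x**2 - 4*x*y + 3*y**2 - 2*y + 2.
  f_x(P) = 1, f_y(P) = 1 (gradient nonzero, so P is smooth).
Step 3: tangent line at P: 1·(x − -1) + 1·(y − 0) = 0.
Expanding: x + y + 1 = 0.


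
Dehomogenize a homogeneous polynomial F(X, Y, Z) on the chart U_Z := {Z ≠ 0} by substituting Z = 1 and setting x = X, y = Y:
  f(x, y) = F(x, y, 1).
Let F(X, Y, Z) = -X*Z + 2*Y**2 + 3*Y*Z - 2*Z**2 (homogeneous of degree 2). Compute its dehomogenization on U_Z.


f(x, y) = -x + 2*y**2 + 3*y - 2

On U_Z we set Z = 1. Each monomial c·X^i·Y^j·Z^k in F becomes c·x^i·y^j·1^k = c·x^i·y^j.
Substituting Z = 1: F(X, Y, 1) = -x + 2*y**2 + 3*y - 2.
Note: deg(f) ≤ deg(F) = 2; strict inequality happens when F is divisible by Z (lost terms).


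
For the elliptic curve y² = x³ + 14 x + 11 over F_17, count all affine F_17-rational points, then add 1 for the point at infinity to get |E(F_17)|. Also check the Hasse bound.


Affine points = {(1, 3), (1, 14), (2, 8), (2, 9), (5, 6), (5, 11), (9, 4), (9, 13), (11, 0), (15, 3), (15, 14), (16, 8), (16, 9)}; affine count = 13; |E(F_17)| = 14.

Discriminant check: Δ ∝ 4a³ + 27b² = 4·14³ + 27·11² = 4·2744 + 27·121 ≡ 14 (mod 17). Nonzero ⇒ E is nonsingular.
For each x ∈ F_17, compute rhs = x³ + 14·x + 11 mod 17, then count y ∈ F_17 with y² ≡ rhs.
  x = 0: rhs = 11, matching y values: none (0 points).
  x = 1: rhs = 9, matching y values: 3, 14 (2 points).
  x = 2: rhs = 13, matching y values: 8, 9 (2 points).
  x = 3: rhs = 12, matching y values: none (0 points).
  x = 4: rhs = 12, matching y values: none (0 points).
  x = 5: rhs = 2, matching y values: 6, 11 (2 points).
  x = 6: rhs = 5, matching y values: none (0 points).
  x = 7: rhs = 10, matching y values: none (0 points).
  x = 8: rhs = 6, matching y values: none (0 points).
  x = 9: rhs = 16, matching y values: 4, 13 (2 points).
  x = 10: rhs = 12, matching y values: none (0 points).
  x = 11: rhs = 0, matching y values: 0 (1 points).
  x = 12: rhs = 3, matching y values: none (0 points).
  x = 13: rhs = 10, matching y values: none (0 points).
  x = 14: rhs = 10, matching y values: none (0 points).
  x = 15: rhs = 9, matching y values: 3, 14 (2 points).
  x = 16: rhs = 13, matching y values: 8, 9 (2 points).
Total affine count: 13.
Full point count |E(F_17)| = 13 + 1 = 14.
Hasse bound: |14 − (17+1)| = |-4| = 4 ≤ 2√17 ≈ 8.2462 ✓.


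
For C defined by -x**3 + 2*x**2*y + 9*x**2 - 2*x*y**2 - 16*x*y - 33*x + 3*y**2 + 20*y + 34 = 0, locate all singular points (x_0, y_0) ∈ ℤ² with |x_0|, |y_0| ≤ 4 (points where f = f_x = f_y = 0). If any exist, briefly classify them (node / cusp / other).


Singular points: {(1, -3)}; classification: cusp.

Compute partial derivatives:
  f_x = -3*x**2 + 4*x*y + 18*x - 2*y**2 - 16*y - 33.
  f_y = 2*x**2 - 4*x*y - 16*x + 6*y + 20.
Scan x_0 ∈ {−4, ..., 4}. For each x_0, f_y(x_0, y) is a polynomial in y; find its integer roots y ∈ {−4, ..., 4}, then test f_x and f at those candidates.
  x = -4: f_y(-4, y) = 22*y + 116; no integer root y with |y| ≤ 4.
  x = -3: f_y(-3, y) = 18*y + 86; no integer root y with |y| ≤ 4.
  x = -2: f_y(-2, y) = 14*y + 60; no integer root y with |y| ≤ 4.
  x = -1: f_y(-1, y) = 10*y + 38; no integer root y with |y| ≤ 4.
  x = 0: f_y(0, y) = 6*y + 20; no integer root y with |y| ≤ 4.
  x = 1: f_y(1, y) = 2*y + 6; vanishes at y ∈ {-3}. (1, -3): f_x = 0, f = 0 — SINGULAR.
  x = 2: f_y(2, y) = -2*y - 4; vanishes at y ∈ {-2}. (2, -2): f_x = -1 ≠ 0.
  x = 3: f_y(3, y) = -6*y - 10; no integer root y with |y| ≤ 4.
  x = 4: f_y(4, y) = -10*y - 12; no integer root y with |y| ≤ 4.
Only singular point on the grid: (1, -3).
Classify: substitute x = 1 + u, y = -3 + v and expand: f = -u**3 + 2*u**2*v - 2*u*v**2 + v**2.
No constant or linear terms (consistent with a singular point). Quadratic part: v**2. Cubic part: -u**3 + 2*u**2*v - 2*u*v**2.
The quadratic part v**2 is a perfect square, so there is a single (double) tangent line v = 0, i.e. y = -3. Restricting the cubic part to that line (v = 0) leaves -u**3 ≠ 0, so f is not divisible by v and the branch is v² ≈ u**3 to lowest order — this is a cusp.
Classification: cusp.


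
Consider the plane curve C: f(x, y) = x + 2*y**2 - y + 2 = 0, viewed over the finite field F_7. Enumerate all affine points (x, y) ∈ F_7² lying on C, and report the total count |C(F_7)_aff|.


Affine F_7-points: {(2, 5), (2, 6), (4, 1), (4, 3), (5, 0), (5, 4), (6, 2)}; count = 7.

For each of the 49 pairs (x, y) ∈ F_7², evaluate f(x, y) mod 7. Record the zeros.
  x = 0: [0↦2, 1↦3, 2↦1, 3↦3, 4↦2, 5↦5, 6↦5]  zeros at y ∈ ∅
  x = 1: [0↦3, 1↦4, 2↦2, 3↦4, 4↦3, 5↦6, 6↦6]  zeros at y ∈ ∅
  x = 2: [0↦4, 1↦5, 2↦3, 3↦5, 4↦4, 5↦0, 6↦0]  zeros at y ∈ {5, 6}
  x = 3: [0↦5, 1↦6, 2↦4, 3↦6, 4↦5, 5↦1, 6↦1]  zeros at y ∈ ∅
  x = 4: [0↦6, 1↦0, 2↦5, 3↦0, 4↦6, 5↦2, 6↦2]  zeros at y ∈ {1, 3}
  x = 5: [0↦0, 1↦1, 2↦6, 3↦1, 4↦0, 5↦3, 6↦3]  zeros at y ∈ {0, 4}
  x = 6: [0↦1, 1↦2, 2↦0, 3↦2, 4↦1, 5↦4, 6↦4]  zeros at y ∈ {2}
Collecting zeros: affine points = {(2, 5), (2, 6), (4, 1), (4, 3), (5, 0), (5, 4), (6, 2)}.
Total count |C(F_7)_aff| = 7.


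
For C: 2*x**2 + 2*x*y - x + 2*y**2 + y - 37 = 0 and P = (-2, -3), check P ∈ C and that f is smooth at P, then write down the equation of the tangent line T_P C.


Tangent line at P: -15*x - 15*y - 75 = 0.

Step 1: f(-2, -3) = 0, so P lies on C.
Step 2: partial derivatives
  f_x(x, y) = 4*x + 2*y - 1, f_y(x, y) = 2*x + 4*y + 1.
  f_x(P) = -15, f_y(P) = -15 (gradient nonzero, so P is smooth).
Step 3: tangent line at P: -15·(x − -2) + -15·(y − -3) = 0.
Expanding: -15*x - 15*y - 75 = 0.


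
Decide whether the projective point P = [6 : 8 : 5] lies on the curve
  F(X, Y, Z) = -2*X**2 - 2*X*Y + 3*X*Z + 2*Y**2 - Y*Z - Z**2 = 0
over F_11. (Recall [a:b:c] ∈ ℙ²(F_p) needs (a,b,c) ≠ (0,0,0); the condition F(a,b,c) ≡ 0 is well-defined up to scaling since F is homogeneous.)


F(6,8,5) ≡ 7 (mod 11); P is NOT on the curve.

Evaluate F(6, 8, 5) term-by-term (mod 11).
  -2*X**2 ↦ -2·36·1·1 = -72
  -2*X*Y ↦ -2·6·8·1 = -96
  3*X*Z ↦ 3·6·1·5 = 90
  2*Y**2 ↦ 2·1·64·1 = 128
  -Y*Z ↦ -1·1·8·5 = -40
  -Z**2 ↦ -1·1·1·25 = -25
Sum: F(6, 8, 5) = (-72) + (-96) + (90) + (128) + (-40) + (-25) = -15.
Reducing mod 11: -15 ≡ 7 (mod 11).
Since F(a, b, c) ≡ 7 ≠ 0 (mod 11), P does NOT lie on the curve.


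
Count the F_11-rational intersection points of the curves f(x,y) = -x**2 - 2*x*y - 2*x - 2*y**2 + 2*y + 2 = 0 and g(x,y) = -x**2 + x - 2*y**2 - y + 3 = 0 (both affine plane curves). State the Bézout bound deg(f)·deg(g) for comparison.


Common zeros: {(0, 4), (1, 4)}; count = 2; Bézout bound = 4.

deg(f) = 2, deg(g) = 2, so Bézout bound = 4.
Scan x ∈ F_11. For each x, list the y ∈ F_11 with f(x, y) ≡ 0 and those with g(x, y) ≡ 0 (mod 11); the common zeros in that column are the intersection.
  x = 0: f ≡ 0 at y ∈ {4, 8}; g ≡ 0 at y ∈ {1, 4}; common: {4}.
  x = 1: f ≡ 0 at y ∈ {4, 7}; g ≡ 0 at y ∈ {1, 4}; common: {4}.
  x = 2: f ≡ 0 at y ∈ {5}; g ≡ 0 at y ∈ {6, 10}; common: ∅.
  x = 3: f ≡ 0 at y ∈ {10}; g ≡ 0 at y ∈ ∅; common: ∅.
  x = 4: f ≡ 0 at y ∈ {0, 8}; g ≡ 0 at y ∈ ∅; common: ∅.
  x = 5: f ≡ 0 at y ∈ {0, 7}; g ≡ 0 at y ∈ ∅; common: ∅.
  x = 6: f ≡ 0 at y ∈ ∅; g ≡ 0 at y ∈ {7, 9}; common: ∅.
  x = 7: f ≡ 0 at y ∈ ∅; g ≡ 0 at y ∈ ∅; common: ∅.
  x = 8: f ≡ 0 at y ∈ {5, 10}; g ≡ 0 at y ∈ ∅; common: ∅.
  x = 9: f ≡ 0 at y ∈ ∅; g ≡ 0 at y ∈ ∅; common: ∅.
  x = 10: f ≡ 0 at y ∈ ∅; g ≡ 0 at y ∈ {6, 10}; common: ∅.
Collecting: common zeros = {(0, 4), (1, 4)}, so the count is 2.
Comparison with the Bézout bound: 2 ≤ 4 = deg(f)·deg(g), as expected for curves with no common component (the affine F_11-count falls short of the bound because intersections may lie at infinity, over extension fields, or carry multiplicity).


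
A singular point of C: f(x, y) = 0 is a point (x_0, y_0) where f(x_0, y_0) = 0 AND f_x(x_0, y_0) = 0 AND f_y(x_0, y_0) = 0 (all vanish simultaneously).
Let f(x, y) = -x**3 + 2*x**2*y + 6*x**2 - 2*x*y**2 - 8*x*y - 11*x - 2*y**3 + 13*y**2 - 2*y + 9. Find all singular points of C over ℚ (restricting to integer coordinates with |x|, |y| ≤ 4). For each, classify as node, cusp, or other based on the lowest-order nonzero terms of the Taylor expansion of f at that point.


Singular points: {(3, 1)}; classification: node.

Compute partial derivatives:
  f_x = -3*x**2 + 4*x*y + 12*x - 2*y**2 - 8*y - 11.
  f_y = 2*x**2 - 4*x*y - 8*x - 6*y**2 + 26*y - 2.
Scan x_0 ∈ {−4, ..., 4}. For each x_0, f_y(x_0, y) is a polynomial in y; find its integer roots y ∈ {−4, ..., 4}, then test f_x and f at those candidates.
  x = -4: f_y(-4, y) = -6*y**2 + 42*y + 62; no integer root y with |y| ≤ 4.
  x = -3: f_y(-3, y) = -6*y**2 + 38*y + 40; no integer root y with |y| ≤ 4.
  x = -2: f_y(-2, y) = -6*y**2 + 34*y + 22; no integer root y with |y| ≤ 4.
  x = -1: f_y(-1, y) = -6*y**2 + 30*y + 8; no integer root y with |y| ≤ 4.
  x = 0: f_y(0, y) = -6*y**2 + 26*y - 2; no integer root y with |y| ≤ 4.
  x = 1: f_y(1, y) = -6*y**2 + 22*y - 8; no integer root y with |y| ≤ 4.
  x = 2: f_y(2, y) = -6*y**2 + 18*y - 10; no integer root y with |y| ≤ 4.
  x = 3: f_y(3, y) = -6*y**2 + 14*y - 8; vanishes at y ∈ {1}. (3, 1): f_x = 0, f = 0 — SINGULAR.
  x = 4: f_y(4, y) = -6*y**2 + 10*y - 2; no integer root y with |y| ≤ 4.
Only singular point on the grid: (3, 1).
Classify: substitute x = 3 + u, y = 1 + v and expand: f = -u**3 + 2*u**2*v - u**2 - 2*u*v**2 - 2*v**3 + v**2.
No constant or linear terms (consistent with a singular point). Quadratic part: -u**2 + v**2. Cubic part: -u**3 + 2*u**2*v - 2*u*v**2 - 2*v**3.
The quadratic part v**2 - u**2 = (v − u)(v + u) splits into two distinct linear factors, so there are two distinct tangent lines y − 1 = ±(x − 3) — this is a node (ordinary double point).
Classification: node.


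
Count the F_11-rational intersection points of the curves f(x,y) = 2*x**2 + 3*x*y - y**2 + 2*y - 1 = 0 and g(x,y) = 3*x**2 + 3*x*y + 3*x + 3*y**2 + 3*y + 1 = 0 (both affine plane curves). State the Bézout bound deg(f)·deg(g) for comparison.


Common zeros: {(7, 7)}; count = 1; Bézout bound = 4.

deg(f) = 2, deg(g) = 2, so Bézout bound = 4.
Scan x ∈ F_11. For each x, list the y ∈ F_11 with f(x, y) ≡ 0 and those with g(x, y) ≡ 0 (mod 11); the common zeros in that column are the intersection.
  x = 0: f ≡ 0 at y ∈ {1}; g ≡ 0 at y ∈ ∅; common: ∅.
  x = 1: f ≡ 0 at y ∈ ∅; g ≡ 0 at y ∈ ∅; common: ∅.
  x = 2: f ≡ 0 at y ∈ {3, 5}; g ≡ 0 at y ∈ ∅; common: ∅.
  x = 3: f ≡ 0 at y ∈ ∅; g ≡ 0 at y ∈ ∅; common: ∅.
  x = 4: f ≡ 0 at y ∈ {1, 2}; g ≡ 0 at y ∈ ∅; common: ∅.
  x = 5: f ≡ 0 at y ∈ {8, 9}; g ≡ 0 at y ∈ ∅; common: ∅.
  x = 6: f ≡ 0 at y ∈ ∅; g ≡ 0 at y ∈ ∅; common: ∅.
  x = 7: f ≡ 0 at y ∈ {5, 7}; g ≡ 0 at y ∈ {7}; common: {7}.
  x = 8: f ≡ 0 at y ∈ ∅; g ≡ 0 at y ∈ ∅; common: ∅.
  x = 9: f ≡ 0 at y ∈ {9}; g ≡ 0 at y ∈ ∅; common: ∅.
  x = 10: f ≡ 0 at y ∈ {3, 7}; g ≡ 0 at y ∈ ∅; common: ∅.
Collecting: common zeros = {(7, 7)}, so the count is 1.
Comparison with the Bézout bound: 1 ≤ 4 = deg(f)·deg(g), as expected for curves with no common component (the affine F_11-count falls short of the bound because intersections may lie at infinity, over extension fields, or carry multiplicity).


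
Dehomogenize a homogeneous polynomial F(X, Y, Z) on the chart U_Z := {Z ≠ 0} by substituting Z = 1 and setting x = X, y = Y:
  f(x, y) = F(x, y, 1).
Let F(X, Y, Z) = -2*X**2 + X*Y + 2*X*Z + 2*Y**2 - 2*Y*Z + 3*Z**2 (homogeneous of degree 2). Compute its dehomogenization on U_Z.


f(x, y) = -2*x**2 + x*y + 2*x + 2*y**2 - 2*y + 3

On U_Z we set Z = 1. Each monomial c·X^i·Y^j·Z^k in F becomes c·x^i·y^j·1^k = c·x^i·y^j.
Substituting Z = 1: F(X, Y, 1) = -2*x**2 + x*y + 2*x + 2*y**2 - 2*y + 3.
Note: deg(f) ≤ deg(F) = 2; strict inequality happens when F is divisible by Z (lost terms).


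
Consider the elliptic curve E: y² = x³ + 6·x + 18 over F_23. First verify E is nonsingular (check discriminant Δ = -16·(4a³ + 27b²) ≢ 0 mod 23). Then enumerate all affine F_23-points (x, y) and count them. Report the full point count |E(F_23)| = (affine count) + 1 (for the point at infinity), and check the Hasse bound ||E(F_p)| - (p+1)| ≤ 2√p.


Affine points = {(0, 8), (0, 15), (1, 5), (1, 18), (5, 9), (5, 14), (7, 9), (7, 14), (8, 7), (8, 16), (11, 9), (11, 14), (12, 1), (12, 22), (13, 4), (13, 19), (16, 1), (16, 22), (18, 1), (18, 22)}; affine count = 20; |E(F_23)| = 21.

Discriminant check: Δ ∝ 4a³ + 27b² = 4·6³ + 27·18² = 4·216 + 27·324 ≡ 21 (mod 23). Nonzero ⇒ E is nonsingular.
For each x ∈ F_23, compute rhs = x³ + 6·x + 18 mod 23, then count y ∈ F_23 with y² ≡ rhs.
  x = 0: rhs = 18, matching y values: 8, 15 (2 points).
  x = 1: rhs = 2, matching y values: 5, 18 (2 points).
  x = 2: rhs = 15, matching y values: none (0 points).
  x = 3: rhs = 17, matching y values: none (0 points).
  x = 4: rhs = 14, matching y values: none (0 points).
  x = 5: rhs = 12, matching y values: 9, 14 (2 points).
  x = 6: rhs = 17, matching y values: none (0 points).
  x = 7: rhs = 12, matching y values: 9, 14 (2 points).
  x = 8: rhs = 3, matching y values: 7, 16 (2 points).
  x = 9: rhs = 19, matching y values: none (0 points).
  x = 10: rhs = 20, matching y values: none (0 points).
  x = 11: rhs = 12, matching y values: 9, 14 (2 points).
  x = 12: rhs = 1, matching y values: 1, 22 (2 points).
  x = 13: rhs = 16, matching y values: 4, 19 (2 points).
  x = 14: rhs = 17, matching y values: none (0 points).
  x = 15: rhs = 10, matching y values: none (0 points).
  x = 16: rhs = 1, matching y values: 1, 22 (2 points).
  x = 17: rhs = 19, matching y values: none (0 points).
  x = 18: rhs = 1, matching y values: 1, 22 (2 points).
  x = 19: rhs = 22, matching y values: none (0 points).
  x = 20: rhs = 19, matching y values: none (0 points).
  x = 21: rhs = 21, matching y values: none (0 points).
  x = 22: rhs = 11, matching y values: none (0 points).
Total affine count: 20.
Full point count |E(F_23)| = 20 + 1 = 21.
Hasse bound: |21 − (23+1)| = |-3| = 3 ≤ 2√23 ≈ 9.5917 ✓.


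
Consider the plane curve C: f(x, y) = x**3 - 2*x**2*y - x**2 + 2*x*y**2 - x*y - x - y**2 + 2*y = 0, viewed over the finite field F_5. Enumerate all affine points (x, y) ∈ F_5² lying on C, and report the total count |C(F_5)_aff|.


Affine F_5-points: {(0, 0), (0, 2), (1, 3), (2, 3), (3, 0), (4, 3), (4, 4)}; count = 7.

For each of the 25 pairs (x, y) ∈ F_5², evaluate f(x, y) mod 5. Record the zeros.
  x = 0: [0↦0, 1↦1, 2↦0, 3↦2, 4↦2]  zeros at y ∈ {0, 2}
  x = 1: [0↦4, 1↦4, 2↦1, 3↦0, 4↦1]  zeros at y ∈ {3}
  x = 2: [0↦2, 1↦2, 2↦3, 3↦0, 4↦3]  zeros at y ∈ {3}
  x = 3: [0↦0, 1↦1, 2↦2, 3↦3, 4↦4]  zeros at y ∈ {0}
  x = 4: [0↦4, 1↦2, 2↦4, 3↦0, 4↦0]  zeros at y ∈ {3, 4}
Collecting zeros: affine points = {(0, 0), (0, 2), (1, 3), (2, 3), (3, 0), (4, 3), (4, 4)}.
Total count |C(F_5)_aff| = 7.


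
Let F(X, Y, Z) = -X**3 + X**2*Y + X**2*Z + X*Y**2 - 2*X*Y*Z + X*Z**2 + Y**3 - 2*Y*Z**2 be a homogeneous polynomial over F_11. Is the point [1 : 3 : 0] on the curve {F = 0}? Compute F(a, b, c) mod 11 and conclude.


F(1,3,0) ≡ 5 (mod 11); P is NOT on the curve.

Evaluate F(1, 3, 0) term-by-term (mod 11).
  -X**3 ↦ -1·1·1·1 = -1
  X**2*Y ↦ 1·1·3·1 = 3
  X**2*Z ↦ 1·1·1·0 = 0
  X*Y**2 ↦ 1·1·9·1 = 9
  -2*X*Y*Z ↦ -2·1·3·0 = 0
  X*Z**2 ↦ 1·1·1·0 = 0
  Y**3 ↦ 1·1·27·1 = 27
  -2*Y*Z**2 ↦ -2·1·3·0 = 0
Sum: F(1, 3, 0) = (-1) + (3) + (0) + (9) + (0) + (0) + (27) + (0) = 38.
Reducing mod 11: 38 ≡ 5 (mod 11).
Since F(a, b, c) ≡ 5 ≠ 0 (mod 11), P does NOT lie on the curve.


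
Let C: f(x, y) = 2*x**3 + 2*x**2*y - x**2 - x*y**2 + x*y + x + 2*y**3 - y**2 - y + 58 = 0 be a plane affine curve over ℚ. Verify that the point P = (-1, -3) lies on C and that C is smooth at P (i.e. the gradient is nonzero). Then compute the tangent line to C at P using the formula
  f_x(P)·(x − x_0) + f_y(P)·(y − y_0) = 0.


Tangent line at P: 9*x + 54*y + 171 = 0.

Step 1: f(-1, -3) = 0, so P lies on C.
Step 2: partial derivatives
  f_x(x, y) = 6*x**2 + 4*x*y - 2*x - y**2 + y + 1, f_y(x, y) = 2*x**2 - 2*x*y + x + 6*y**2 - 2*y - 1.
  f_x(P) = 9, f_y(P) = 54 (gradient nonzero, so P is smooth).
Step 3: tangent line at P: 9·(x − -1) + 54·(y − -3) = 0.
Expanding: 9*x + 54*y + 171 = 0.


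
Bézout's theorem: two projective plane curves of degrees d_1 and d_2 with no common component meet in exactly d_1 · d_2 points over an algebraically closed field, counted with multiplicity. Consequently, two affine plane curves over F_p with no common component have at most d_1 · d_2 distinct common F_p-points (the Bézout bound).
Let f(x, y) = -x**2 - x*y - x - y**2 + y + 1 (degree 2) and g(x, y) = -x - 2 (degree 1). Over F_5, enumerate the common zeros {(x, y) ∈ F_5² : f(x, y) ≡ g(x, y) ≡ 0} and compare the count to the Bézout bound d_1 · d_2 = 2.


Common zeros: {(3, 4)}; count = 1; Bézout bound = 2.

deg(f) = 2, deg(g) = 1, so Bézout bound = 2.
Scan x ∈ F_5. For each x, list the y ∈ F_5 with f(x, y) ≡ 0 and those with g(x, y) ≡ 0 (mod 5); the common zeros in that column are the intersection.
  x = 0: f ≡ 0 at y ∈ {3}; g ≡ 0 at y ∈ ∅; common: ∅.
  x = 1: f ≡ 0 at y ∈ {2, 3}; g ≡ 0 at y ∈ ∅; common: ∅.
  x = 2: f ≡ 0 at y ∈ {0, 4}; g ≡ 0 at y ∈ ∅; common: ∅.
  x = 3: f ≡ 0 at y ∈ {4}; g ≡ 0 at y ∈ {0, 1, 2, 3, 4}; common: {4}.
  x = 4: f ≡ 0 at y ∈ ∅; g ≡ 0 at y ∈ ∅; common: ∅.
Collecting: common zeros = {(3, 4)}, so the count is 1.
Comparison with the Bézout bound: 1 ≤ 2 = deg(f)·deg(g), as expected for curves with no common component (the affine F_5-count falls short of the bound because intersections may lie at infinity, over extension fields, or carry multiplicity).


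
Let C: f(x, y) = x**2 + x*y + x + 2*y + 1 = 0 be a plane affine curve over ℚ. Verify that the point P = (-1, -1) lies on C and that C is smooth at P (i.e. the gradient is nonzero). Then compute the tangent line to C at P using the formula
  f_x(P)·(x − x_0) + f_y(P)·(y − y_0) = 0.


Tangent line at P: -2*x + y - 1 = 0.

Step 1: f(-1, -1) = 0, so P lies on C.
Step 2: partial derivatives
  f_x(x, y) = 2*x + y + 1, f_y(x, y) = x + 2.
  f_x(P) = -2, f_y(P) = 1 (gradient nonzero, so P is smooth).
Step 3: tangent line at P: -2·(x − -1) + 1·(y − -1) = 0.
Expanding: -2*x + y - 1 = 0.


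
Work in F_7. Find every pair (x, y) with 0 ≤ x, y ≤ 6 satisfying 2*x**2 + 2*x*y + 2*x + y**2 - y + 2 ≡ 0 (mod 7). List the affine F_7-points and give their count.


Affine F_7-points: {(0, 4), (2, 0), (2, 4), (4, 0), (5, 2), (5, 3), (6, 1), (6, 2)}; count = 8.

For each of the 49 pairs (x, y) ∈ F_7², evaluate f(x, y) mod 7. Record the zeros.
  x = 0: [0↦2, 1↦2, 2↦4, 3↦1, 4↦0, 5↦1, 6↦4]  zeros at y ∈ {4}
  x = 1: [0↦6, 1↦1, 2↦5, 3↦4, 4↦5, 5↦1, 6↦6]  zeros at y ∈ ∅
  x = 2: [0↦0, 1↦4, 2↦3, 3↦4, 4↦0, 5↦5, 6↦5]  zeros at y ∈ {0, 4}
  x = 3: [0↦5, 1↦4, 2↦5, 3↦1, 4↦6, 5↦6, 6↦1]  zeros at y ∈ ∅
  x = 4: [0↦0, 1↦1, 2↦4, 3↦2, 4↦2, 5↦4, 6↦1]  zeros at y ∈ {0}
  x = 5: [0↦6, 1↦2, 2↦0, 3↦0, 4↦2, 5↦6, 6↦5]  zeros at y ∈ {2, 3}
  x = 6: [0↦2, 1↦0, 2↦0, 3↦2, 4↦6, 5↦5, 6↦6]  zeros at y ∈ {1, 2}
Collecting zeros: affine points = {(0, 4), (2, 0), (2, 4), (4, 0), (5, 2), (5, 3), (6, 1), (6, 2)}.
Total count |C(F_7)_aff| = 8.


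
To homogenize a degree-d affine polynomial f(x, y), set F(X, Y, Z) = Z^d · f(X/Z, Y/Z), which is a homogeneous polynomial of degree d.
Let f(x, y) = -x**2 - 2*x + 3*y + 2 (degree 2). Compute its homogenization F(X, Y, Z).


F(X, Y, Z) = -X**2 - 2*X*Z + 3*Y*Z + 2*Z**2

deg(f) = 2.
Substitute x = X/Z, y = Y/Z into f, then multiply by Z^2.
  monomial -1·x^2·y^0 ↦ -1·X^2·Y^0·Z^0.
  monomial -2·x^1·y^0 ↦ -2·X^1·Y^0·Z^1.
  monomial 3·x^0·y^1 ↦ 3·X^0·Y^1·Z^1.
  monomial 2·x^0·y^0 ↦ 2·X^0·Y^0·Z^2.
Collecting: F(X, Y, Z) = -X**2 - 2*X*Z + 3*Y*Z + 2*Z**2.


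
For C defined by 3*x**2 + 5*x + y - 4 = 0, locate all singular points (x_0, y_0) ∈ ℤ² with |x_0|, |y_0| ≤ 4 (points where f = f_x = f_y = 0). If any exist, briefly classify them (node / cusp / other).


No singular points in the scanned grid; C is smooth there.

Compute partial derivatives:
  f_x = 6*x + 5.
  f_y = 1.
f_y = 1 is a nonzero constant, so f_y never vanishes: no point (x, y) can satisfy f = f_x = f_y = 0. In particular no (x, y) ∈ {−4, ..., 4}² is singular; the curve is smooth.


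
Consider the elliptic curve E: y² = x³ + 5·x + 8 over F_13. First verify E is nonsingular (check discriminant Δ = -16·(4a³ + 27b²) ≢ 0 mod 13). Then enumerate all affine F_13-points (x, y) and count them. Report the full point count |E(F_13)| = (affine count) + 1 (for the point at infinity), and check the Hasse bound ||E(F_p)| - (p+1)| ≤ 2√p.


Affine points = {(1, 1), (1, 12), (2, 0), (4, 1), (4, 12), (7, 3), (7, 10), (8, 1), (8, 12), (11, 4), (11, 9)}; affine count = 11; |E(F_13)| = 12.

Discriminant check: Δ ∝ 4a³ + 27b² = 4·5³ + 27·8² = 4·125 + 27·64 ≡ 5 (mod 13). Nonzero ⇒ E is nonsingular.
For each x ∈ F_13, compute rhs = x³ + 5·x + 8 mod 13, then count y ∈ F_13 with y² ≡ rhs.
  x = 0: rhs = 8, matching y values: none (0 points).
  x = 1: rhs = 1, matching y values: 1, 12 (2 points).
  x = 2: rhs = 0, matching y values: 0 (1 points).
  x = 3: rhs = 11, matching y values: none (0 points).
  x = 4: rhs = 1, matching y values: 1, 12 (2 points).
  x = 5: rhs = 2, matching y values: none (0 points).
  x = 6: rhs = 7, matching y values: none (0 points).
  x = 7: rhs = 9, matching y values: 3, 10 (2 points).
  x = 8: rhs = 1, matching y values: 1, 12 (2 points).
  x = 9: rhs = 2, matching y values: none (0 points).
  x = 10: rhs = 5, matching y values: none (0 points).
  x = 11: rhs = 3, matching y values: 4, 9 (2 points).
  x = 12: rhs = 2, matching y values: none (0 points).
Total affine count: 11.
Full point count |E(F_13)| = 11 + 1 = 12.
Hasse bound: |12 − (13+1)| = |-2| = 2 ≤ 2√13 ≈ 7.2111 ✓.


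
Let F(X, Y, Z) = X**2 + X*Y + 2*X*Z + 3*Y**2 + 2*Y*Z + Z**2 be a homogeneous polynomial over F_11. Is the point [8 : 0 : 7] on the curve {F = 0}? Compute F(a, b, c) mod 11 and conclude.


F(8,0,7) ≡ 5 (mod 11); P is NOT on the curve.

Evaluate F(8, 0, 7) term-by-term (mod 11).
  X**2 ↦ 1·64·1·1 = 64
  X*Y ↦ 1·8·0·1 = 0
  2*X*Z ↦ 2·8·1·7 = 112
  3*Y**2 ↦ 3·1·0·1 = 0
  2*Y*Z ↦ 2·1·0·7 = 0
  Z**2 ↦ 1·1·1·49 = 49
Sum: F(8, 0, 7) = (64) + (0) + (112) + (0) + (0) + (49) = 225.
Reducing mod 11: 225 ≡ 5 (mod 11).
Since F(a, b, c) ≡ 5 ≠ 0 (mod 11), P does NOT lie on the curve.


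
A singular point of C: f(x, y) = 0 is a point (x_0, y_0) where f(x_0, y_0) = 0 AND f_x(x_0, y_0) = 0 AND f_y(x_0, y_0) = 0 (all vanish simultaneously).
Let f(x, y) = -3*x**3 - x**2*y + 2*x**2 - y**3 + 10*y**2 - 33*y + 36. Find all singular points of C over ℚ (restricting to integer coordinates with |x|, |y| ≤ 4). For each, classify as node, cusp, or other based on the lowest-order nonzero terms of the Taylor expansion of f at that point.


Singular points: {(0, 3)}; classification: node.

Compute partial derivatives:
  f_x = -9*x**2 - 2*x*y + 4*x.
  f_y = -x**2 - 3*y**2 + 20*y - 33.
Scan x_0 ∈ {−4, ..., 4}. For each x_0, f_y(x_0, y) is a polynomial in y; find its integer roots y ∈ {−4, ..., 4}, then test f_x and f at those candidates.
  x = -4: f_y(-4, y) = -3*y**2 + 20*y - 49; no integer root y with |y| ≤ 4.
  x = -3: f_y(-3, y) = -3*y**2 + 20*y - 42; no integer root y with |y| ≤ 4.
  x = -2: f_y(-2, y) = -3*y**2 + 20*y - 37; no integer root y with |y| ≤ 4.
  x = -1: f_y(-1, y) = -3*y**2 + 20*y - 34; no integer root y with |y| ≤ 4.
  x = 0: f_y(0, y) = -3*y**2 + 20*y - 33; vanishes at y ∈ {3}. (0, 3): f_x = 0, f = 0 — SINGULAR.
  x = 1: f_y(1, y) = -3*y**2 + 20*y - 34; no integer root y with |y| ≤ 4.
  x = 2: f_y(2, y) = -3*y**2 + 20*y - 37; no integer root y with |y| ≤ 4.
  x = 3: f_y(3, y) = -3*y**2 + 20*y - 42; no integer root y with |y| ≤ 4.
  x = 4: f_y(4, y) = -3*y**2 + 20*y - 49; no integer root y with |y| ≤ 4.
Only singular point on the grid: (0, 3).
Classify: substitute x = 0 + u, y = 3 + v and expand: f = -3*u**3 - u**2*v - u**2 - v**3 + v**2.
No constant or linear terms (consistent with a singular point). Quadratic part: -u**2 + v**2. Cubic part: -3*u**3 - u**2*v - v**3.
The quadratic part v**2 - u**2 = (v − u)(v + u) splits into two distinct linear factors, so there are two distinct tangent lines y − 3 = ±(x − 0) — this is a node (ordinary double point).
Classification: node.


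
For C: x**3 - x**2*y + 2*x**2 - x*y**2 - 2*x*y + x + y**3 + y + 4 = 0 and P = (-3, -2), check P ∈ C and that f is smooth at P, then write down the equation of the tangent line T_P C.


Tangent line at P: 4*x - 2*y + 8 = 0.

Step 1: f(-3, -2) = 0, so P lies on C.
Step 2: partial derivatives
  f_x(x, y) = 3*x**2 - 2*x*y + 4*x - y**2 - 2*y + 1, f_y(x, y) = -x**2 - 2*x*y - 2*x + 3*y**2 + 1.
  f_x(P) = 4, f_y(P) = -2 (gradient nonzero, so P is smooth).
Step 3: tangent line at P: 4·(x − -3) + -2·(y − -2) = 0.
Expanding: 4*x - 2*y + 8 = 0.


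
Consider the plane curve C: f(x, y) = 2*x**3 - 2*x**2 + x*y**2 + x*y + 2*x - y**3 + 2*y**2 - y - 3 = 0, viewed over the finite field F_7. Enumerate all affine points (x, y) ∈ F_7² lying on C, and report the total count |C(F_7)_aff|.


Affine F_7-points: {(2, 3), (3, 3), (3, 4), (3, 5), (4, 6), (5, 1), (6, 5)}; count = 7.

For each of the 49 pairs (x, y) ∈ F_7², evaluate f(x, y) mod 7. Record the zeros.
  x = 0: [0↦4, 1↦4, 2↦2, 3↦6, 4↦3, 5↦1, 6↦1]  zeros at y ∈ ∅
  x = 1: [0↦6, 1↦1, 2↦3, 3↦6, 4↦4, 5↦5, 6↦3]  zeros at y ∈ ∅
  x = 2: [0↦2, 1↦6, 2↦5, 3↦0, 4↦6, 5↦3, 6↦6]  zeros at y ∈ {3}
  x = 3: [0↦4, 1↦3, 2↦6, 3↦0, 4↦0, 5↦0, 6↦1]  zeros at y ∈ {3, 4, 5}
  x = 4: [0↦3, 1↦4, 2↦4, 3↦4, 4↦5, 5↦1, 6↦0]  zeros at y ∈ {6}
  x = 5: [0↦4, 1↦0, 2↦4, 3↦3, 4↦5, 5↦4, 6↦1]  zeros at y ∈ {1}
  x = 6: [0↦5, 1↦3, 2↦4, 3↦2, 4↦5, 5↦0, 6↦2]  zeros at y ∈ {5}
Collecting zeros: affine points = {(2, 3), (3, 3), (3, 4), (3, 5), (4, 6), (5, 1), (6, 5)}.
Total count |C(F_7)_aff| = 7.


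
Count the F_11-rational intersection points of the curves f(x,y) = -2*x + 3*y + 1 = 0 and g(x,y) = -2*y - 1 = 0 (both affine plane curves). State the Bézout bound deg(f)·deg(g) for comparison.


Common zeros: {(8, 5)}; count = 1; Bézout bound = 1.

deg(f) = 1, deg(g) = 1, so Bézout bound = 1.
Scan x ∈ F_11. For each x, list the y ∈ F_11 with f(x, y) ≡ 0 and those with g(x, y) ≡ 0 (mod 11); the common zeros in that column are the intersection.
  x = 0: f ≡ 0 at y ∈ {7}; g ≡ 0 at y ∈ {5}; common: ∅.
  x = 1: f ≡ 0 at y ∈ {4}; g ≡ 0 at y ∈ {5}; common: ∅.
  x = 2: f ≡ 0 at y ∈ {1}; g ≡ 0 at y ∈ {5}; common: ∅.
  x = 3: f ≡ 0 at y ∈ {9}; g ≡ 0 at y ∈ {5}; common: ∅.
  x = 4: f ≡ 0 at y ∈ {6}; g ≡ 0 at y ∈ {5}; common: ∅.
  x = 5: f ≡ 0 at y ∈ {3}; g ≡ 0 at y ∈ {5}; common: ∅.
  x = 6: f ≡ 0 at y ∈ {0}; g ≡ 0 at y ∈ {5}; common: ∅.
  x = 7: f ≡ 0 at y ∈ {8}; g ≡ 0 at y ∈ {5}; common: ∅.
  x = 8: f ≡ 0 at y ∈ {5}; g ≡ 0 at y ∈ {5}; common: {5}.
  x = 9: f ≡ 0 at y ∈ {2}; g ≡ 0 at y ∈ {5}; common: ∅.
  x = 10: f ≡ 0 at y ∈ {10}; g ≡ 0 at y ∈ {5}; common: ∅.
Collecting: common zeros = {(8, 5)}, so the count is 1.
Comparison with the Bézout bound: 1 ≤ 1 = deg(f)·deg(g), as expected for curves with no common component (the bound is attained).


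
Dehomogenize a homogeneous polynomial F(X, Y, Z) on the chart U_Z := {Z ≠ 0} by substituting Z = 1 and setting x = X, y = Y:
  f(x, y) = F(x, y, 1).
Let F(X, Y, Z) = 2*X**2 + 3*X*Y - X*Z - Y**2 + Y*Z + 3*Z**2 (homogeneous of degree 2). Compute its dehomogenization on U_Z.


f(x, y) = 2*x**2 + 3*x*y - x - y**2 + y + 3

On U_Z we set Z = 1. Each monomial c·X^i·Y^j·Z^k in F becomes c·x^i·y^j·1^k = c·x^i·y^j.
Substituting Z = 1: F(X, Y, 1) = 2*x**2 + 3*x*y - x - y**2 + y + 3.
Note: deg(f) ≤ deg(F) = 2; strict inequality happens when F is divisible by Z (lost terms).


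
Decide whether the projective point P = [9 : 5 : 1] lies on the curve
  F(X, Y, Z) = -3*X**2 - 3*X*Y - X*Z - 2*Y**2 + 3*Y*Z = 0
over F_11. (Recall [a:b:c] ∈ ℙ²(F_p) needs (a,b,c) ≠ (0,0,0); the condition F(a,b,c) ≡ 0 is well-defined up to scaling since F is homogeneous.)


F(9,5,1) ≡ 7 (mod 11); P is NOT on the curve.

Evaluate F(9, 5, 1) term-by-term (mod 11).
  -3*X**2 ↦ -3·81·1·1 = -243
  -3*X*Y ↦ -3·9·5·1 = -135
  -X*Z ↦ -1·9·1·1 = -9
  -2*Y**2 ↦ -2·1·25·1 = -50
  3*Y*Z ↦ 3·1·5·1 = 15
Sum: F(9, 5, 1) = (-243) + (-135) + (-9) + (-50) + (15) = -422.
Reducing mod 11: -422 ≡ 7 (mod 11).
Since F(a, b, c) ≡ 7 ≠ 0 (mod 11), P does NOT lie on the curve.


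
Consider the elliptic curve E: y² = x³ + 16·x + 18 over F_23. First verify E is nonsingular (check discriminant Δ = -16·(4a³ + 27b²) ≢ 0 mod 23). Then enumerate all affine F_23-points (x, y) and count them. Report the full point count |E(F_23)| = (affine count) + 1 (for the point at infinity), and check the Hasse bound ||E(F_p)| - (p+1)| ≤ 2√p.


Affine points = {(0, 8), (0, 15), (1, 9), (1, 14), (2, 9), (2, 14), (3, 1), (3, 22), (4, 10), (4, 13), (5, 4), (5, 19), (6, 10), (6, 13), (7, 6), (7, 17), (12, 11), (12, 12), (13, 10), (13, 13), (16, 0), (20, 9), (20, 14), (21, 1), (21, 22), (22, 1), (22, 22)}; affine count = 27; |E(F_23)| = 28.

Discriminant check: Δ ∝ 4a³ + 27b² = 4·16³ + 27·18² = 4·4096 + 27·324 ≡ 16 (mod 23). Nonzero ⇒ E is nonsingular.
For each x ∈ F_23, compute rhs = x³ + 16·x + 18 mod 23, then count y ∈ F_23 with y² ≡ rhs.
  x = 0: rhs = 18, matching y values: 8, 15 (2 points).
  x = 1: rhs = 12, matching y values: 9, 14 (2 points).
  x = 2: rhs = 12, matching y values: 9, 14 (2 points).
  x = 3: rhs = 1, matching y values: 1, 22 (2 points).
  x = 4: rhs = 8, matching y values: 10, 13 (2 points).
  x = 5: rhs = 16, matching y values: 4, 19 (2 points).
  x = 6: rhs = 8, matching y values: 10, 13 (2 points).
  x = 7: rhs = 13, matching y values: 6, 17 (2 points).
  x = 8: rhs = 14, matching y values: none (0 points).
  x = 9: rhs = 17, matching y values: none (0 points).
  x = 10: rhs = 5, matching y values: none (0 points).
  x = 11: rhs = 7, matching y values: none (0 points).
  x = 12: rhs = 6, matching y values: 11, 12 (2 points).
  x = 13: rhs = 8, matching y values: 10, 13 (2 points).
  x = 14: rhs = 19, matching y values: none (0 points).
  x = 15: rhs = 22, matching y values: none (0 points).
  x = 16: rhs = 0, matching y values: 0 (1 points).
  x = 17: rhs = 5, matching y values: none (0 points).
  x = 18: rhs = 20, matching y values: none (0 points).
  x = 19: rhs = 5, matching y values: none (0 points).
  x = 20: rhs = 12, matching y values: 9, 14 (2 points).
  x = 21: rhs = 1, matching y values: 1, 22 (2 points).
  x = 22: rhs = 1, matching y values: 1, 22 (2 points).
Total affine count: 27.
Full point count |E(F_23)| = 27 + 1 = 28.
Hasse bound: |28 − (23+1)| = |4| = 4 ≤ 2√23 ≈ 9.5917 ✓.
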